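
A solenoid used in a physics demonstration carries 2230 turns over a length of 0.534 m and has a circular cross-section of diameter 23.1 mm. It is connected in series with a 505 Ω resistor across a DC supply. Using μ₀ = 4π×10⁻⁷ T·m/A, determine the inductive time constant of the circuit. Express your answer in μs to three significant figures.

A = π(d/2)² = π(1.155×10^-2 m)² = 4.191×10^-4 m².
L = μ₀N²A/ℓ = (4π×10⁻⁷)(2230)²(4.191×10^-4)/(0.534) = 4.904×10^-3 H.
τ = L/R = (4.904×10^-3)/(505) = 9.712×10^-6 s.

τ ≈ 9.71 μs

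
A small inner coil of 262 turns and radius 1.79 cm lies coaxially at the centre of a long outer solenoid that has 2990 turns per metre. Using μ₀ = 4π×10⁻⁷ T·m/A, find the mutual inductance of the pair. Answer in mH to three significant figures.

M ≈ 0.991 mH

The outer solenoid produces a uniform field B₁ = μ₀n₁I₁ across the inner coil,
so the flux linkage is N₂Φ = N₂B₁A₂ = μ₀n₁N₂A₂·I₁, giving M = μ₀n₁N₂A₂.
A₂ = πr² = π(1.790×10^-2 m)² = 1.007×10^-3 m².
M = (4π×10⁻⁷)(2990)(262)(1.007×10^-3) = 9.909×10^-4 H.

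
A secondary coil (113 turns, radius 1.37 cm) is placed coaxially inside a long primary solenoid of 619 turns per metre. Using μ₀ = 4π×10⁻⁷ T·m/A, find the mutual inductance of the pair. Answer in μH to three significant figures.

The outer solenoid produces a uniform field B₁ = μ₀n₁I₁ across the inner coil,
so the flux linkage is N₂Φ = N₂B₁A₂ = μ₀n₁N₂A₂·I₁, giving M = μ₀n₁N₂A₂.
A₂ = πr² = π(1.370×10^-2 m)² = 5.896×10^-4 m².
M = (4π×10⁻⁷)(619)(113)(5.896×10^-4) = 5.183×10^-5 H.

M ≈ 51.8 μH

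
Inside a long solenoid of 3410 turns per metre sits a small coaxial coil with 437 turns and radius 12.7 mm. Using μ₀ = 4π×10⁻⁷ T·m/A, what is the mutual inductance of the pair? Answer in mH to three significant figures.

M ≈ 0.949 mH

The outer solenoid produces a uniform field B₁ = μ₀n₁I₁ across the inner coil,
so the flux linkage is N₂Φ = N₂B₁A₂ = μ₀n₁N₂A₂·I₁, giving M = μ₀n₁N₂A₂.
A₂ = πr² = π(1.270×10^-2 m)² = 5.067×10^-4 m².
M = (4π×10⁻⁷)(3410)(437)(5.067×10^-4) = 9.489×10^-4 H.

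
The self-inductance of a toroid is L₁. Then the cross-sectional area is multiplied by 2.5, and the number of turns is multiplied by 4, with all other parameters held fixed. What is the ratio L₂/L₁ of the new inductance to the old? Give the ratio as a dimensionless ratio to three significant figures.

For a toroid, L ∝ μᵣN²A/R.
L₂/L₁ = (2.5) × (4)^2 = 40.0.

L₂/L₁ = 40.0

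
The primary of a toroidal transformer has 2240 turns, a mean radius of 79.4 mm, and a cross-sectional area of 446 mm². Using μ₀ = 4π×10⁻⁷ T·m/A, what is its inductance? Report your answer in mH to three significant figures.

L ≈ 5.64 mH

For a thin toroid, L = μ₀N²A/(2πR).
L = (4π×10⁻⁷)(2240)²(4.460×10^-4) / (2π×7.940×10^-2 m) = 5.637×10^-3 H.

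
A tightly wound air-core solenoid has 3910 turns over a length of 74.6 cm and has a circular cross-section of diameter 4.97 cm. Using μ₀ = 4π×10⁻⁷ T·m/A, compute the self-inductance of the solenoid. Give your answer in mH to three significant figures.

L ≈ 50.0 mH

A = π(d/2)² = π(2.485×10^-2 m)² = 1.940×10^-3 m².
For a long solenoid, L = μ₀N²A/ℓ.
L = (4π×10⁻⁷)(3910)²(1.940×10^-3)/(0.746 m) = 4.996×10^-2 H.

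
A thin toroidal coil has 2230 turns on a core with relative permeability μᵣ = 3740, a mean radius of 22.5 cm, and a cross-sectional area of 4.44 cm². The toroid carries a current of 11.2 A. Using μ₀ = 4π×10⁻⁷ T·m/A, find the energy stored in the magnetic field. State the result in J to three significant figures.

U ≈ 460 J

L = μ₀μᵣN²A/(2πR) = (4π×10⁻⁷)(3740)(2230)²(4.440×10^-4)/(2π×0.225) = 7.34 H.
U = ½LI² = ½(7.34)(11.2)² = 460.4 J.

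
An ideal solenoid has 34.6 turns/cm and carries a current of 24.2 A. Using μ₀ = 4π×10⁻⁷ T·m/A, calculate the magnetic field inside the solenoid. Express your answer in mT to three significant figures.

B ≈ 105 mT

Inside a long solenoid, B = μ₀nI.
B = (4π×10⁻⁷)(3.460×10^3 m⁻¹)(24.2 A) = 0.1052 T.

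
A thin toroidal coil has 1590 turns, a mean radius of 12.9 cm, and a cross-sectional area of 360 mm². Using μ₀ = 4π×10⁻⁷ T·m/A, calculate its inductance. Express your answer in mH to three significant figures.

For a thin toroid, L = μ₀N²A/(2πR).
L = (4π×10⁻⁷)(1590)²(3.600×10^-4) / (2π×0.129 m) = 1.411×10^-3 H.

L ≈ 1.41 mH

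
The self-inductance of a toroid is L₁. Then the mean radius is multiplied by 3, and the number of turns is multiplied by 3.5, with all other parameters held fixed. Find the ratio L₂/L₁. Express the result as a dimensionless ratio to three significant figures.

L₂/L₁ = 4.08

For a toroid, L ∝ μᵣN²A/R.
L₂/L₁ = (3)^-1 × (3.5)^2 = 4.08.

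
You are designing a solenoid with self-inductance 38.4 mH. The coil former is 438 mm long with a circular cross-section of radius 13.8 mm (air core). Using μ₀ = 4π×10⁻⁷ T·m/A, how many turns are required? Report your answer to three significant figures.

N ≈ 4730 turns

A = πr² = π(1.380×10^-2 m)² = 5.983×10^-4 m².
From L = μ₀N²A/ℓ, N = √(Lℓ / (μ₀A)).
N = √[(3.840×10^-2)(0.438) / ((4π×10⁻⁷)×5.983×10^-4)] = √(2.237×10^7) ≈ 4729.8.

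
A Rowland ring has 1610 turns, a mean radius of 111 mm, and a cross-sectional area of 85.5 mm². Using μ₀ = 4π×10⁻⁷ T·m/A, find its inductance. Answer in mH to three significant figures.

L ≈ 0.399 mH

For a thin toroid, L = μ₀N²A/(2πR).
L = (4π×10⁻⁷)(1610)²(8.550×10^-5) / (2π×0.111 m) = 3.993×10^-4 H.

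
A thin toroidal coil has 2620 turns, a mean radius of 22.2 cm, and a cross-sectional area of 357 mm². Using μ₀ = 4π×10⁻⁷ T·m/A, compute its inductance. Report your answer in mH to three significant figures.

For a thin toroid, L = μ₀N²A/(2πR).
L = (4π×10⁻⁷)(2620)²(3.570×10^-4) / (2π×0.222 m) = 2.208×10^-3 H.

L ≈ 2.21 mH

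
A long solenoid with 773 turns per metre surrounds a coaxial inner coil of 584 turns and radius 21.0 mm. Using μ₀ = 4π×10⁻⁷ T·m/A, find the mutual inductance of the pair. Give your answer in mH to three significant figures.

The outer solenoid produces a uniform field B₁ = μ₀n₁I₁ across the inner coil,
so the flux linkage is N₂Φ = N₂B₁A₂ = μ₀n₁N₂A₂·I₁, giving M = μ₀n₁N₂A₂.
A₂ = πr² = π(2.100×10^-2 m)² = 1.385×10^-3 m².
M = (4π×10⁻⁷)(773)(584)(1.385×10^-3) = 7.859×10^-4 H.

M ≈ 0.786 mH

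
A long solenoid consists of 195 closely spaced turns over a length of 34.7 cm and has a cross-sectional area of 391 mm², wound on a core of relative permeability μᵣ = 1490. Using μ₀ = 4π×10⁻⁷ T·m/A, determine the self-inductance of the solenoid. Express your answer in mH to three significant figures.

L ≈ 80.2 mH

A = 391 mm² = 3.910×10^-4 m².
For a long solenoid, L = μ₀μᵣN²A/ℓ.
L = (4π×10⁻⁷)(1490)(195)²(3.910×10^-4)/(0.347 m) = 8.023×10^-2 H.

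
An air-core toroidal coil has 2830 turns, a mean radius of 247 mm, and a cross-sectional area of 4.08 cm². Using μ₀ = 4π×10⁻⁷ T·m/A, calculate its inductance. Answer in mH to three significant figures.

For a thin toroid, L = μ₀N²A/(2πR).
L = (4π×10⁻⁷)(2830)²(4.080×10^-4) / (2π×0.247 m) = 2.646×10^-3 H.

L ≈ 2.65 mH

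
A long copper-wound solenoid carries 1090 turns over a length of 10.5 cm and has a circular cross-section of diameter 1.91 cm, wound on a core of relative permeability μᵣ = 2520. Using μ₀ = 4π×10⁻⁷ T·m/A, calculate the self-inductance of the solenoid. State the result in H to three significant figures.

A = π(d/2)² = π(9.550×10^-3 m)² = 2.865×10^-4 m².
For a long solenoid, L = μ₀μᵣN²A/ℓ.
L = (4π×10⁻⁷)(2520)(1090)²(2.865×10^-4)/(0.105 m) = 10.27 H.

L ≈ 10.3 H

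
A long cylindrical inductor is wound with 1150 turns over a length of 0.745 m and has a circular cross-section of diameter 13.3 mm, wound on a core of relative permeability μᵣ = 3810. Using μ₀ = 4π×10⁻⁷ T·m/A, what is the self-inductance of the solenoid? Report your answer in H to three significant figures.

A = π(d/2)² = π(6.650×10^-3 m)² = 1.389×10^-4 m².
For a long solenoid, L = μ₀μᵣN²A/ℓ.
L = (4π×10⁻⁷)(3810)(1150)²(1.389×10^-4)/(0.745 m) = 1.181 H.

L ≈ 1.18 H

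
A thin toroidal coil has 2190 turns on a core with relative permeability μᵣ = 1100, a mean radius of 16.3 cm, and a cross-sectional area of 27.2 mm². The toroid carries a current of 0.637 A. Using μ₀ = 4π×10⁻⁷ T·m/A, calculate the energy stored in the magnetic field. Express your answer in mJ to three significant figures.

U ≈ 35.7 mJ

L = μ₀μᵣN²A/(2πR) = (4π×10⁻⁷)(1100)(2190)²(2.720×10^-5)/(2π×0.163) = 0.1761 H.
U = ½LI² = ½(0.1761)(0.637)² = 3.572×10^-2 J.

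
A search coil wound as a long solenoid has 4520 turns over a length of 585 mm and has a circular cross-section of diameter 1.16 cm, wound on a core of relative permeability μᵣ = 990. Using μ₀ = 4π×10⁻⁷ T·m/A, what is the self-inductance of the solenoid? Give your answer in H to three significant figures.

A = π(d/2)² = π(5.800×10^-3 m)² = 1.057×10^-4 m².
For a long solenoid, L = μ₀μᵣN²A/ℓ.
L = (4π×10⁻⁷)(990)(4520)²(1.057×10^-4)/(0.585 m) = 4.592 H.

L ≈ 4.59 H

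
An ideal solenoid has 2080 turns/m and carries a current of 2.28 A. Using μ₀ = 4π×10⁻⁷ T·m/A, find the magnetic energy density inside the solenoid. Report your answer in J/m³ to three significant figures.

B = μ₀nI = (4π×10⁻⁷)(2.080×10^3)(2.28) = 5.959×10^-3 T.
u = B²/(2μ₀) = (5.959×10^-3)²/(2×4π×10⁻⁷) = 14.13 J/m³.

u ≈ 14.1 J/m³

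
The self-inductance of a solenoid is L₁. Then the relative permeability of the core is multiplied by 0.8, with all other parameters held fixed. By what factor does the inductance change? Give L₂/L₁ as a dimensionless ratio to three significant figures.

L₂/L₁ = 0.800

For a solenoid, L ∝ μᵣN²A/ℓ.
L₂/L₁ = (0.8) = 0.800.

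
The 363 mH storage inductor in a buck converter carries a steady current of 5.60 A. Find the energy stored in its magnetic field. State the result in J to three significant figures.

Stored magnetic energy: U = ½LI².
U = ½(0.363 H)(5.60 A)² = 5.692 J.

U ≈ 5.69 J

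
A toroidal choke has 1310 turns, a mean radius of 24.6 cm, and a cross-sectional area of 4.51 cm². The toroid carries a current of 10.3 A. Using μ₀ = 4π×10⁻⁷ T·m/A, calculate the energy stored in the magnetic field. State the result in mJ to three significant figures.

U ≈ 33.4 mJ

L = μ₀N²A/(2πR) = (4π×10⁻⁷)(1310)²(4.510×10^-4)/(2π×0.246) = 6.292×10^-4 H.
U = ½LI² = ½(6.292×10^-4)(10.3)² = 3.338×10^-2 J.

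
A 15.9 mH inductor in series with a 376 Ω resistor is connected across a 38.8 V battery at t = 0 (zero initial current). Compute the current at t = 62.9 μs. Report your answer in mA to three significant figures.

τ = L/R = 1.590×10^-2/376 = 4.229×10^-5 s; final current I_∞ = ε/R = 38.8/376 = 0.1032 A.
I(t) = I_∞(1 − e^(−t/τ)) with t/τ = 1.487.
I = (0.1032)(1 − e^(−1.487)) = 7.988×10^-2 A.

I ≈ 79.9 mA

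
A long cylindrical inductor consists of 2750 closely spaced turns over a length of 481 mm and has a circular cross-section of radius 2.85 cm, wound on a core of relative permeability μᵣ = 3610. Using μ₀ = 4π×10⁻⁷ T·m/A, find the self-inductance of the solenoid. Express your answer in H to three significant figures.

A = πr² = π(2.850×10^-2 m)² = 2.552×10^-3 m².
For a long solenoid, L = μ₀μᵣN²A/ℓ.
L = (4π×10⁻⁷)(3610)(2750)²(2.552×10^-3)/(0.481 m) = 182 H.

L ≈ 182 H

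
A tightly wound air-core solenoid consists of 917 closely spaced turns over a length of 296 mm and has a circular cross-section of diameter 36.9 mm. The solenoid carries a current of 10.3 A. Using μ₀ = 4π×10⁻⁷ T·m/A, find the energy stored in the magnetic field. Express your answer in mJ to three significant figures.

A = π(d/2)² = π(1.845×10^-2 m)² = 1.069×10^-3 m².
L = μ₀N²A/ℓ = (4π×10⁻⁷)(917)²(1.069×10^-3)/(0.296) = 3.818×10^-3 H.
U = ½LI² = ½(3.818×10^-3)(10.3)² = 0.2025 J.

U ≈ 203 mJ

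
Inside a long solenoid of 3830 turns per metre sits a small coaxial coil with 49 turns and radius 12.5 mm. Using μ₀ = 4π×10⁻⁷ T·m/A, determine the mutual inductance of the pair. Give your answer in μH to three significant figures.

M ≈ 116 μH

The outer solenoid produces a uniform field B₁ = μ₀n₁I₁ across the inner coil,
so the flux linkage is N₂Φ = N₂B₁A₂ = μ₀n₁N₂A₂·I₁, giving M = μ₀n₁N₂A₂.
A₂ = πr² = π(1.250×10^-2 m)² = 4.909×10^-4 m².
M = (4π×10⁻⁷)(3830)(49)(4.909×10^-4) = 1.158×10^-4 H.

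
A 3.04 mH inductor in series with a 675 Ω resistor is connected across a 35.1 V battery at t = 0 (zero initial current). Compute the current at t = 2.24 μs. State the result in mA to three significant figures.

I ≈ 20.4 mA

τ = L/R = 3.040×10^-3/675 = 4.504×10^-6 s; final current I_∞ = ε/R = 35.1/675 = 5.200×10^-2 A.
I(t) = I_∞(1 − e^(−t/τ)) with t/τ = 0.497.
I = (5.200×10^-2)(1 − e^(−0.497)) = 2.038×10^-2 A.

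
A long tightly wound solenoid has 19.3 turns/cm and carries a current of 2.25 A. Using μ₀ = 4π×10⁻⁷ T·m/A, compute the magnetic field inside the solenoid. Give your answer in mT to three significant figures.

Inside a long solenoid, B = μ₀nI.
B = (4π×10⁻⁷)(1.930×10^3 m⁻¹)(2.25 A) = 5.457×10^-3 T.

B ≈ 5.46 mT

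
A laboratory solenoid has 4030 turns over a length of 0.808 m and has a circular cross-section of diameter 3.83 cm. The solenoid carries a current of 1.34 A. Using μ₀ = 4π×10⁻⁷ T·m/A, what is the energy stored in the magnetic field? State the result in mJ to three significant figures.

A = π(d/2)² = π(1.915×10^-2 m)² = 1.152×10^-3 m².
L = μ₀N²A/ℓ = (4π×10⁻⁷)(4030)²(1.152×10^-3)/(0.808) = 2.910×10^-2 H.
U = ½LI² = ½(2.910×10^-2)(1.34)² = 2.613×10^-2 J.

U ≈ 26.1 mJ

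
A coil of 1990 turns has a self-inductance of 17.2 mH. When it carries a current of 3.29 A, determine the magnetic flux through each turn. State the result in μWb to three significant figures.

From L = NΦ_B/I, the flux per turn is Φ_B = LI/N.
Φ_B = (1.720×10^-2 H)(3.29 A)/1990 = 2.844×10^-5 Wb.

Φ_B ≈ 28.4 μWb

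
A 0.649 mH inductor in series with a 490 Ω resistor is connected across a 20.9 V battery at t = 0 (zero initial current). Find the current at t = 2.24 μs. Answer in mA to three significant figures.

I ≈ 34.8 mA

τ = L/R = 6.490×10^-4/490 = 1.324×10^-6 s; final current I_∞ = ε/R = 20.9/490 = 4.265×10^-2 A.
I(t) = I_∞(1 − e^(−t/τ)) with t/τ = 1.691.
I = (4.265×10^-2)(1 − e^(−1.691)) = 3.479×10^-2 A.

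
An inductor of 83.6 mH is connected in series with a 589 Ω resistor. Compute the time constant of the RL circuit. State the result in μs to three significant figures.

τ = L/R = (8.360×10^-2 H)/(589 Ω) = 1.419×10^-4 s.

τ ≈ 142 μs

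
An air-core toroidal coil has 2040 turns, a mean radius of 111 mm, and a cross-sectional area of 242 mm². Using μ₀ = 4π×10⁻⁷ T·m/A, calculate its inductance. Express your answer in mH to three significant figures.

L ≈ 1.81 mH

For a thin toroid, L = μ₀N²A/(2πR).
L = (4π×10⁻⁷)(2040)²(2.420×10^-4) / (2π×0.111 m) = 1.8146×10^-3 H.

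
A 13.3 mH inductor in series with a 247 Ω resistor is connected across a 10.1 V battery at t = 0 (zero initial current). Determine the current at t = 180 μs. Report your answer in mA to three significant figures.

I ≈ 39.4 mA

τ = L/R = 1.330×10^-2/247 = 5.3846×10^-5 s; final current I_∞ = ε/R = 10.1/247 = 4.089×10^-2 A.
I(t) = I_∞(1 − e^(−t/τ)) with t/τ = 3.343.
I = (4.089×10^-2)(1 − e^(−3.343)) = 3.9446×10^-2 A.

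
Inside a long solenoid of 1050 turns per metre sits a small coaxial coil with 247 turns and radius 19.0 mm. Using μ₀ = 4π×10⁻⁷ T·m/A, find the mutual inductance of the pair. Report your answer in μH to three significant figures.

M ≈ 370 μH

The outer solenoid produces a uniform field B₁ = μ₀n₁I₁ across the inner coil,
so the flux linkage is N₂Φ = N₂B₁A₂ = μ₀n₁N₂A₂·I₁, giving M = μ₀n₁N₂A₂.
A₂ = πr² = π(1.900×10^-2 m)² = 1.134×10^-3 m².
M = (4π×10⁻⁷)(1050)(247)(1.134×10^-3) = 3.696×10^-4 H.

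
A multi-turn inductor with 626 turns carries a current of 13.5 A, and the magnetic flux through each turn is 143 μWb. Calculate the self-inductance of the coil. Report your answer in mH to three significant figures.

Self-inductance is defined by L = NΦ_B/I (flux linkage over current).
L = (626)(1.430×10^-4 Wb)/(13.5 A) = 6.631×10^-3 H.

L ≈ 6.63 mH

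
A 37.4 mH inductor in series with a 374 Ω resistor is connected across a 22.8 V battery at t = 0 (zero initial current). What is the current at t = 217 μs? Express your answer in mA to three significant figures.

τ = L/R = 3.740×10^-2/374 = 1.000×10^-4 s; final current I_∞ = ε/R = 22.8/374 = 6.096×10^-2 A.
I(t) = I_∞(1 − e^(−t/τ)) with t/τ = 2.170.
I = (6.096×10^-2)(1 − e^(−2.170)) = 5.400×10^-2 A.

I ≈ 54.0 mA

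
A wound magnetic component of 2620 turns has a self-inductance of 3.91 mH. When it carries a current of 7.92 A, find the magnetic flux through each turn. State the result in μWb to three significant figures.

Φ_B ≈ 11.8 μWb

From L = NΦ_B/I, the flux per turn is Φ_B = LI/N.
Φ_B = (3.910×10^-3 H)(7.92 A)/2620 = 1.182×10^-5 Wb.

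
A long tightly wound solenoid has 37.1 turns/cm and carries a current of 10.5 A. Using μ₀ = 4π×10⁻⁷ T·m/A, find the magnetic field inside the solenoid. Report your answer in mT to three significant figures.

B ≈ 49.0 mT

Inside a long solenoid, B = μ₀nI.
B = (4π×10⁻⁷)(3.710×10^3 m⁻¹)(10.5 A) = 4.895×10^-2 T.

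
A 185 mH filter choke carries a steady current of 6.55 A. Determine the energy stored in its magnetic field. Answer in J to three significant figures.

U ≈ 3.97 J

Stored magnetic energy: U = ½LI².
U = ½(0.185 H)(6.55 A)² = 3.968 J.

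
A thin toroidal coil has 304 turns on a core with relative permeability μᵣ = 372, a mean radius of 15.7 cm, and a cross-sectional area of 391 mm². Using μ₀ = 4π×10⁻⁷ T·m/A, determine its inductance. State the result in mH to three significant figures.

For a thin toroid, L = μ₀μᵣN²A/(2πR).
L = (4π×10⁻⁷)(372)(304)²(3.910×10^-4) / (2π×0.157 m) = 1.712×10^-2 H.

L ≈ 17.1 mH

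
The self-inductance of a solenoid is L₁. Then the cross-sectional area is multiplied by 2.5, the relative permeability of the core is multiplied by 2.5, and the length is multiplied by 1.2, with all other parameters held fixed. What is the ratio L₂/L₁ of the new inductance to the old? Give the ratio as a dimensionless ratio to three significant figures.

For a solenoid, L ∝ μᵣN²A/ℓ.
L₂/L₁ = (2.5) × (2.5) × (1.2)^-1 = 5.21.

L₂/L₁ = 5.21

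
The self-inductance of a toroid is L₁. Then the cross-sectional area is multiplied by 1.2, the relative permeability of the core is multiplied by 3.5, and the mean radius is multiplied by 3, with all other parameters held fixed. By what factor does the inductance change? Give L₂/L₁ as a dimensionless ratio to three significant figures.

L₂/L₁ = 1.40

For a toroid, L ∝ μᵣN²A/R.
L₂/L₁ = (1.2) × (3.5) × (3)^-1 = 1.40.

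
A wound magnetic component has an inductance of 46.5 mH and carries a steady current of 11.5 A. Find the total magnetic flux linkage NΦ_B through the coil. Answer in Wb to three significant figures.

NΦ_B ≈ 0.535 Wb

From L = NΦ_B/I, the flux linkage is NΦ_B = LI.
NΦ_B = (4.650×10^-2 H)(11.5 A) = 0.5347 Wb.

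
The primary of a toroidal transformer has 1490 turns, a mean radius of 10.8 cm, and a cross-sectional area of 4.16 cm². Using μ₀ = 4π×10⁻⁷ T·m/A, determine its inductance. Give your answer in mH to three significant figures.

L ≈ 1.71 mH

For a thin toroid, L = μ₀N²A/(2πR).
L = (4π×10⁻⁷)(1490)²(4.160×10^-4) / (2π×0.108 m) = 1.710×10^-3 H.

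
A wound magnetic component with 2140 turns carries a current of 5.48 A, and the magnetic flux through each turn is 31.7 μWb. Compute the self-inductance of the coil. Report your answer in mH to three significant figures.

L ≈ 12.4 mH

Self-inductance is defined by L = NΦ_B/I (flux linkage over current).
L = (2140)(3.170×10^-5 Wb)/(5.48 A) = 1.238×10^-2 H.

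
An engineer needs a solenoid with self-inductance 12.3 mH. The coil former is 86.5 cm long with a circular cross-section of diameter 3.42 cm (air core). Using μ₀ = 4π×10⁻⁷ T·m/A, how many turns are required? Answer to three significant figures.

N ≈ 3040 turns

A = π(d/2)² = π(1.710×10^-2 m)² = 9.186×10^-4 m².
From L = μ₀N²A/ℓ, N = √(Lℓ / (μ₀A)).
N = √[(1.230×10^-2)(0.865) / ((4π×10⁻⁷)×9.186×10^-4)] = √(9.217×10^6) ≈ 3035.9.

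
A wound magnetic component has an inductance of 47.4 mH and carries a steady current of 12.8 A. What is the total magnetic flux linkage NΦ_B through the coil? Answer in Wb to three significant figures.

NΦ_B ≈ 0.607 Wb

From L = NΦ_B/I, the flux linkage is NΦ_B = LI.
NΦ_B = (4.740×10^-2 H)(12.8 A) = 0.6067 Wb.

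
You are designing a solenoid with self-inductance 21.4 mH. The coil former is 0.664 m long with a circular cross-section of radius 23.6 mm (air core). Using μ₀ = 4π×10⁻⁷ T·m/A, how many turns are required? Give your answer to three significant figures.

A = πr² = π(2.360×10^-2 m)² = 1.750×10^-3 m².
From L = μ₀N²A/ℓ, N = √(Lℓ / (μ₀A)).
N = √[(2.140×10^-2)(0.664) / ((4π×10⁻⁷)×1.750×10^-3)] = √(6.462×10^6) ≈ 2542.1.

N ≈ 2540 turns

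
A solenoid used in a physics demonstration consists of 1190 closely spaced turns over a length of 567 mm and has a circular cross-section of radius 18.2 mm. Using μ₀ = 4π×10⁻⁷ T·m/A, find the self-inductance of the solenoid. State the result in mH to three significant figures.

A = πr² = π(1.820×10^-2 m)² = 1.041×10^-3 m².
For a long solenoid, L = μ₀N²A/ℓ.
L = (4π×10⁻⁷)(1190)²(1.041×10^-3)/(0.567 m) = 3.266×10^-3 H.

L ≈ 3.27 mH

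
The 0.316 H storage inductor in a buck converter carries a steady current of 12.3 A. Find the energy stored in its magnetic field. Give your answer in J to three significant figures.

U ≈ 23.9 J

Stored magnetic energy: U = ½LI².
U = ½(0.316 H)(12.3 A)² = 23.9 J.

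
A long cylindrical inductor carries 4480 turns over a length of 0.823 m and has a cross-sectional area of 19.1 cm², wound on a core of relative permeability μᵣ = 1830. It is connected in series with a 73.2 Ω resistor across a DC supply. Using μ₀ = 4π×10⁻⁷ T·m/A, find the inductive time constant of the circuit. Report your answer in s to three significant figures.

τ ≈ 1.46 s

A = 19.1 cm² = 1.910×10^-3 m².
L = μ₀μᵣN²A/ℓ = (4π×10⁻⁷)(1830)(4480)²(1.910×10^-3)/(0.823) = 107.1 H.
τ = L/R = (107.1)/(73.2) = 1.463 s.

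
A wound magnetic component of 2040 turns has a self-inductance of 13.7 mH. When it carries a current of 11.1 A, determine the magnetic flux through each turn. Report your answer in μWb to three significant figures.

Φ_B ≈ 74.5 μWb

From L = NΦ_B/I, the flux per turn is Φ_B = LI/N.
Φ_B = (1.370×10^-2 H)(11.1 A)/2040 = 7.454×10^-5 Wb.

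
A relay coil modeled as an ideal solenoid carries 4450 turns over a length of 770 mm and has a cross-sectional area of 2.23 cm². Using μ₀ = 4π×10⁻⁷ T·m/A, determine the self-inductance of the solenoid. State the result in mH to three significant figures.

L ≈ 7.21 mH

A = 2.23 cm² = 2.230×10^-4 m².
For a long solenoid, L = μ₀N²A/ℓ.
L = (4π×10⁻⁷)(4450)²(2.230×10^-4)/(0.77 m) = 7.207×10^-3 H.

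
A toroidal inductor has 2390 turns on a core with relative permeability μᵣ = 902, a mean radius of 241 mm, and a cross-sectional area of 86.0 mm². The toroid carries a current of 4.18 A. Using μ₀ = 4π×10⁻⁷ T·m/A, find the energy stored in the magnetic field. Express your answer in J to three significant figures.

L = μ₀μᵣN²A/(2πR) = (4π×10⁻⁷)(902)(2390)²(8.600×10^-5)/(2π×0.241) = 0.3677 H.
U = ½LI² = ½(0.3677)(4.18)² = 3.212 J.

U ≈ 3.21 J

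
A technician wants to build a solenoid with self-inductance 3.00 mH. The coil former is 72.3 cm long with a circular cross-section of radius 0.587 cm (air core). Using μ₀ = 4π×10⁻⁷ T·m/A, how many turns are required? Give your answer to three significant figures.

A = πr² = π(5.870×10^-3 m)² = 1.082×10^-4 m².
From L = μ₀N²A/ℓ, N = √(Lℓ / (μ₀A)).
N = √[(3.000×10^-3)(0.723) / ((4π×10⁻⁷)×1.082×10^-4)] = √(1.594×10^7) ≈ 3993.1.

N ≈ 3990 turns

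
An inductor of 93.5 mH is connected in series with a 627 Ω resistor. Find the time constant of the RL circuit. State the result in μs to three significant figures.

τ ≈ 149 μs

τ = L/R = (9.350×10^-2 H)/(627 Ω) = 1.491×10^-4 s.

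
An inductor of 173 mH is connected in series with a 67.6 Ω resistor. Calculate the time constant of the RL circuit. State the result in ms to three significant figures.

τ = L/R = (0.173 H)/(67.6 Ω) = 2.559×10^-3 s.

τ ≈ 2.56 ms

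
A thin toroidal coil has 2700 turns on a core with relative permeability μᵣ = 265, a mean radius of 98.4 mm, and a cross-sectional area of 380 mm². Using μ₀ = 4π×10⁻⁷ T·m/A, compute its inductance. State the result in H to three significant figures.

L ≈ 1.49 H

For a thin toroid, L = μ₀μᵣN²A/(2πR).
L = (4π×10⁻⁷)(265)(2700)²(3.800×10^-4) / (2π×9.840×10^-2 m) = 1.492 H.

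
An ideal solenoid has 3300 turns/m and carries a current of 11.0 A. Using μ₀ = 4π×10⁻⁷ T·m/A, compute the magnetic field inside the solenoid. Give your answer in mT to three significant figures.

B ≈ 45.6 mT

Inside a long solenoid, B = μ₀nI.
B = (4π×10⁻⁷)(3.300×10^3 m⁻¹)(11.0 A) = 4.562×10^-2 T.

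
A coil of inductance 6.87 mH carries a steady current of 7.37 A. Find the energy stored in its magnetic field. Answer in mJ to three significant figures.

U ≈ 187 mJ

Stored magnetic energy: U = ½LI².
U = ½(6.870×10^-3 H)(7.37 A)² = 0.1866 J.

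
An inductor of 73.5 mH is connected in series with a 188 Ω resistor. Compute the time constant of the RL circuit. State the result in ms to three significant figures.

τ ≈ 0.391 ms

τ = L/R = (7.350×10^-2 H)/(188 Ω) = 3.910×10^-4 s.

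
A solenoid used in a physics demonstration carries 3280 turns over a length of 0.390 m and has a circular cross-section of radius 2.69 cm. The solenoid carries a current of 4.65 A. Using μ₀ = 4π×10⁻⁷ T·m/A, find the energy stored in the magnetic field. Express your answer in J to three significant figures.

U ≈ 0.852 J

A = πr² = π(2.690×10^-2 m)² = 2.273×10^-3 m².
L = μ₀N²A/ℓ = (4π×10⁻⁷)(3280)²(2.273×10^-3)/(0.39) = 7.880×10^-2 H.
U = ½LI² = ½(7.880×10^-2)(4.65)² = 0.852 J.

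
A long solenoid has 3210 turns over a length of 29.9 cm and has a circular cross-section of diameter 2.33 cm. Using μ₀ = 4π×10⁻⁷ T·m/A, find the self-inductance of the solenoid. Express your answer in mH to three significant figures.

L ≈ 18.5 mH

A = π(d/2)² = π(1.165×10^-2 m)² = 4.264×10^-4 m².
For a long solenoid, L = μ₀N²A/ℓ.
L = (4π×10⁻⁷)(3210)²(4.264×10^-4)/(0.299 m) = 1.847×10^-2 H.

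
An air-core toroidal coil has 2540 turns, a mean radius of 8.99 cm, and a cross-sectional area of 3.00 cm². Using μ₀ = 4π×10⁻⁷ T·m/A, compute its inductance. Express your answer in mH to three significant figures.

For a thin toroid, L = μ₀N²A/(2πR).
L = (4π×10⁻⁷)(2540)²(3.000×10^-4) / (2π×8.990×10^-2 m) = 4.306×10^-3 H.

L ≈ 4.31 mH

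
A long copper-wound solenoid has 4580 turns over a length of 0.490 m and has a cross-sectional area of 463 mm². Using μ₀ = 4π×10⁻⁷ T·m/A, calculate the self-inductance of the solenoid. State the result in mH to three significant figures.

L ≈ 24.9 mH

A = 463 mm² = 4.630×10^-4 m².
For a long solenoid, L = μ₀N²A/ℓ.
L = (4π×10⁻⁷)(4580)²(4.630×10^-4)/(0.49 m) = 2.491×10^-2 H.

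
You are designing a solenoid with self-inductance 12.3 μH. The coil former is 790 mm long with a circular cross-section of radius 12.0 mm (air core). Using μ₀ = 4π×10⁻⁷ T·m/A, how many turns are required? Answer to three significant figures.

A = πr² = π(1.200×10^-2 m)² = 4.524×10^-4 m².
From L = μ₀N²A/ℓ, N = √(Lℓ / (μ₀A)).
N = √[(1.230×10^-5)(0.79) / ((4π×10⁻⁷)×4.524×10^-4)] = √(1.709×10^4) ≈ 130.7.

N ≈ 131 turns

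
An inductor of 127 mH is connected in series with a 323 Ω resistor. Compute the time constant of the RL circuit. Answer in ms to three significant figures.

τ = L/R = (0.127 H)/(323 Ω) = 3.932×10^-4 s.

τ ≈ 0.393 ms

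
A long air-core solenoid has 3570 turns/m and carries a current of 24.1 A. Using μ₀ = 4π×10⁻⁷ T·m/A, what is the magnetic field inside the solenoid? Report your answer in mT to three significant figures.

B ≈ 108 mT

Inside a long solenoid, B = μ₀nI.
B = (4π×10⁻⁷)(3.570×10^3 m⁻¹)(24.1 A) = 0.1081 T.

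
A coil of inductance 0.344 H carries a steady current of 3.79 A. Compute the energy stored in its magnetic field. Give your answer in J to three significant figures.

Stored magnetic energy: U = ½LI².
U = ½(0.344 H)(3.79 A)² = 2.471 J.

U ≈ 2.47 J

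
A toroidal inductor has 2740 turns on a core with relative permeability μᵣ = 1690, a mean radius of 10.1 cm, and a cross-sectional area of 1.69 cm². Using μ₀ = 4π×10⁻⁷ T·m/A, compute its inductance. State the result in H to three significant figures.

L ≈ 4.25 H

For a thin toroid, L = μ₀μᵣN²A/(2πR).
L = (4π×10⁻⁷)(1690)(2740)²(1.690×10^-4) / (2π×0.101 m) = 4.246 H.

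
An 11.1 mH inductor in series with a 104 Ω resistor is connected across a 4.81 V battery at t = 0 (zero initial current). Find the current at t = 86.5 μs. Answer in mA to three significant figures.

τ = L/R = 1.110×10^-2/104 = 1.067×10^-4 s; final current I_∞ = ε/R = 4.81/104 = 4.625×10^-2 A.
I(t) = I_∞(1 − e^(−t/τ)) with t/τ = 0.810.
I = (4.625×10^-2)(1 − e^(−0.810)) = 2.568×10^-2 A.

I ≈ 25.7 mA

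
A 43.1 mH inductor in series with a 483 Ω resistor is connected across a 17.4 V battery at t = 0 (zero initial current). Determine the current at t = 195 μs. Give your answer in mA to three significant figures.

τ = L/R = 4.310×10^-2/483 = 8.923×10^-5 s; final current I_∞ = ε/R = 17.4/483 = 3.602×10^-2 A.
I(t) = I_∞(1 − e^(−t/τ)) with t/τ = 2.185.
I = (3.602×10^-2)(1 − e^(−2.185)) = 3.197×10^-2 A.

I ≈ 32.0 mA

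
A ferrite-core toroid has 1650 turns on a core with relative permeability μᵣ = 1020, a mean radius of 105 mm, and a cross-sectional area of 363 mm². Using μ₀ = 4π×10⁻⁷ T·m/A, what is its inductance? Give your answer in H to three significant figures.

For a thin toroid, L = μ₀μᵣN²A/(2πR).
L = (4π×10⁻⁷)(1020)(1650)²(3.630×10^-4) / (2π×0.105 m) = 1.92 H.

L ≈ 1.92 H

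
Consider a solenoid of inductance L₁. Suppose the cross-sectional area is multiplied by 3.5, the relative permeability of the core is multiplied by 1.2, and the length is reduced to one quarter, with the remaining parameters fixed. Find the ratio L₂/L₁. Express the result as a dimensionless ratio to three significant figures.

L₂/L₁ = 16.8

For a solenoid, L ∝ μᵣN²A/ℓ.
L₂/L₁ = (3.5) × (1.2) × (0.25)^-1 = 16.8.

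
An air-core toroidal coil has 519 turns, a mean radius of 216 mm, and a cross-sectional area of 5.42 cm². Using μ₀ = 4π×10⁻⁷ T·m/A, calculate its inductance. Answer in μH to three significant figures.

For a thin toroid, L = μ₀N²A/(2πR).
L = (4π×10⁻⁷)(519)²(5.420×10^-4) / (2π×0.216 m) = 1.352×10^-4 H.

L ≈ 135 μH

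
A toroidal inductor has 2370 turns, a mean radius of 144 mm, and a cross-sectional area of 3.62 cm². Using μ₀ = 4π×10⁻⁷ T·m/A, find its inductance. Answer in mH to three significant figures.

For a thin toroid, L = μ₀N²A/(2πR).
L = (4π×10⁻⁷)(2370)²(3.620×10^-4) / (2π×0.144 m) = 2.824×10^-3 H.

L ≈ 2.82 mH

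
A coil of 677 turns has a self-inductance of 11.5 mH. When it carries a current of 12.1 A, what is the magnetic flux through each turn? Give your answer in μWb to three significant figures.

Φ_B ≈ 206 μWb

From L = NΦ_B/I, the flux per turn is Φ_B = LI/N.
Φ_B = (1.150×10^-2 H)(12.1 A)/677 = 2.055×10^-4 Wb.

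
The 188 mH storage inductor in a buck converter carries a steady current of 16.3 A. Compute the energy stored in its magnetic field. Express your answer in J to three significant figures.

Stored magnetic energy: U = ½LI².
U = ½(0.188 H)(16.3 A)² = 24.97 J.

U ≈ 25.0 J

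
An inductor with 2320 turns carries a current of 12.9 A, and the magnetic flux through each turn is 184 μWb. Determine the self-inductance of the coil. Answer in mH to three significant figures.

Self-inductance is defined by L = NΦ_B/I (flux linkage over current).
L = (2320)(1.840×10^-4 Wb)/(12.9 A) = 3.309×10^-2 H.

L ≈ 33.1 mH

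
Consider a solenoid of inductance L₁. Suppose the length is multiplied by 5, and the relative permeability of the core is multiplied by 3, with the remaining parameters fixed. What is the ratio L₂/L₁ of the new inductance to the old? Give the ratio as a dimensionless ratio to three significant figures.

For a solenoid, L ∝ μᵣN²A/ℓ.
L₂/L₁ = (5)^-1 × (3) = 0.600.

L₂/L₁ = 0.600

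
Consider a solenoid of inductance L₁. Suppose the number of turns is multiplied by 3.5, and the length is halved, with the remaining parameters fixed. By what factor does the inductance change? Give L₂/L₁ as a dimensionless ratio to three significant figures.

For a solenoid, L ∝ μᵣN²A/ℓ.
L₂/L₁ = (3.5)^2 × (0.5)^-1 = 24.5.

L₂/L₁ = 24.5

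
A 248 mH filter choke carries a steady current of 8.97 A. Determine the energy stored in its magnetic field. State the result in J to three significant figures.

U ≈ 9.98 J

Stored magnetic energy: U = ½LI².
U = ½(0.248 H)(8.97 A)² = 9.977 J.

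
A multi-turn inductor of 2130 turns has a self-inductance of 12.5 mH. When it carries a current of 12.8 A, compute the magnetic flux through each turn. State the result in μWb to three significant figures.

From L = NΦ_B/I, the flux per turn is Φ_B = LI/N.
Φ_B = (1.250×10^-2 H)(12.8 A)/2130 = 7.512×10^-5 Wb.

Φ_B ≈ 75.1 μWb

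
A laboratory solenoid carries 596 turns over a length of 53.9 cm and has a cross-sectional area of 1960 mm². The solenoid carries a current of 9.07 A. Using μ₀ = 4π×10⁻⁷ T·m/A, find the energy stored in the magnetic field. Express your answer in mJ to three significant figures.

U ≈ 66.8 mJ

A = 1960 mm² = 1.960×10^-3 m².
L = μ₀N²A/ℓ = (4π×10⁻⁷)(596)²(1.960×10^-3)/(0.539) = 1.623×10^-3 H.
U = ½LI² = ½(1.623×10^-3)(9.07)² = 6.677×10^-2 J.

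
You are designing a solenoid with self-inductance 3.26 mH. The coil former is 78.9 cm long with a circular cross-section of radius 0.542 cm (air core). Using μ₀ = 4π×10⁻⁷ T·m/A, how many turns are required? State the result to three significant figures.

A = πr² = π(5.420×10^-3 m)² = 9.229×10^-5 m².
From L = μ₀N²A/ℓ, N = √(Lℓ / (μ₀A)).
N = √[(3.260×10^-3)(0.789) / ((4π×10⁻⁷)×9.229×10^-5)] = √(2.218×10^7) ≈ 4709.4.

N ≈ 4710 turns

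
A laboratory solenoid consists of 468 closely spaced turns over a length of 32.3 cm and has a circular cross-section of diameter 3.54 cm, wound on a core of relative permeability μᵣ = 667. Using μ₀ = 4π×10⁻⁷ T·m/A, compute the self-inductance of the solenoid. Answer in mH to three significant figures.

A = π(d/2)² = π(1.770×10^-2 m)² = 9.842×10^-4 m².
For a long solenoid, L = μ₀μᵣN²A/ℓ.
L = (4π×10⁻⁷)(667)(468)²(9.842×10^-4)/(0.323 m) = 0.5594 H.

L ≈ 559 mH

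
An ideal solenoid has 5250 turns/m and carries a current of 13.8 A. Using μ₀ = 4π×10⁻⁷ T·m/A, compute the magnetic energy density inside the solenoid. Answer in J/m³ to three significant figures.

u ≈ 3300 J/m³

B = μ₀nI = (4π×10⁻⁷)(5.250×10^3)(13.8) = 9.104×10^-2 T.
u = B²/(2μ₀) = (9.104×10^-2)²/(2×4π×10⁻⁷) = 3.298×10^3 J/m³.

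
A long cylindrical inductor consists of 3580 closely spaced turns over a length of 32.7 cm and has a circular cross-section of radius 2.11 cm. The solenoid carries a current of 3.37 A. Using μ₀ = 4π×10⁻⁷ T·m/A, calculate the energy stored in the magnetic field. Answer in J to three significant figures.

A = πr² = π(2.110×10^-2 m)² = 1.399×10^-3 m².
L = μ₀N²A/ℓ = (4π×10⁻⁷)(3580)²(1.399×10^-3)/(0.327) = 6.889×10^-2 H.
U = ½LI² = ½(6.889×10^-2)(3.37)² = 0.3912 J.

U ≈ 0.391 J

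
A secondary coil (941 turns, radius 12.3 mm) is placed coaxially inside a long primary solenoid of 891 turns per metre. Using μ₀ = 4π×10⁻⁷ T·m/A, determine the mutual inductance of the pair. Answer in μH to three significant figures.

M ≈ 501 μH

The outer solenoid produces a uniform field B₁ = μ₀n₁I₁ across the inner coil,
so the flux linkage is N₂Φ = N₂B₁A₂ = μ₀n₁N₂A₂·I₁, giving M = μ₀n₁N₂A₂.
A₂ = πr² = π(1.230×10^-2 m)² = 4.753×10^-4 m².
M = (4π×10⁻⁷)(891)(941)(4.753×10^-4) = 5.008×10^-4 H.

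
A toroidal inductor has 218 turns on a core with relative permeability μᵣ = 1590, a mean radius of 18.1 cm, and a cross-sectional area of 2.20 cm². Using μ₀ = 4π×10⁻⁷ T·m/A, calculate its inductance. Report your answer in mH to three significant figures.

For a thin toroid, L = μ₀μᵣN²A/(2πR).
L = (4π×10⁻⁷)(1590)(218)²(2.200×10^-4) / (2π×0.181 m) = 1.837×10^-2 H.

L ≈ 18.4 mH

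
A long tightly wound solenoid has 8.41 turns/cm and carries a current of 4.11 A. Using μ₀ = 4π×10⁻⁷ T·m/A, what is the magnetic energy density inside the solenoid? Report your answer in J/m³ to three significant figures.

u ≈ 7.51 J/m³

B = μ₀nI = (4π×10⁻⁷)(841)(4.11) = 4.344×10^-3 T.
u = B²/(2μ₀) = (4.344×10^-3)²/(2×4π×10⁻⁷) = 7.507 J/m³.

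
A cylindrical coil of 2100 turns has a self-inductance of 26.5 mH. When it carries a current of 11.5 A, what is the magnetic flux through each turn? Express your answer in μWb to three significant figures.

From L = NΦ_B/I, the flux per turn is Φ_B = LI/N.
Φ_B = (2.650×10^-2 H)(11.5 A)/2100 = 1.451×10^-4 Wb.

Φ_B ≈ 145 μWb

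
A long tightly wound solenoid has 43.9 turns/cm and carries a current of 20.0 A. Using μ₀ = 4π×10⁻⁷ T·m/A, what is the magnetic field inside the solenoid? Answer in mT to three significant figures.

Inside a long solenoid, B = μ₀nI.
B = (4π×10⁻⁷)(4.390×10^3 m⁻¹)(20.0 A) = 0.1103 T.

B ≈ 110 mT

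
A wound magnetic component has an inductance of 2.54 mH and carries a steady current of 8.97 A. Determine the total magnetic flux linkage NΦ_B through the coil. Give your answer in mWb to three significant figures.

From L = NΦ_B/I, the flux linkage is NΦ_B = LI.
NΦ_B = (2.540×10^-3 H)(8.97 A) = 2.278×10^-2 Wb.

NΦ_B ≈ 22.8 mWb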